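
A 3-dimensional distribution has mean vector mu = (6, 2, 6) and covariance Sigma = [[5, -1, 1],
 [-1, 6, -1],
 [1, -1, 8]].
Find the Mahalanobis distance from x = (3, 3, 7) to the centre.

Step 1 — centre the observation: (x - mu) = (-3, 1, 1).

Step 2 — invert Sigma (cofactor / det for 3×3, or solve directly):
  Sigma^{-1} = [[0.2108, 0.0314, -0.0224],
 [0.0314, 0.1749, 0.0179],
 [-0.0224, 0.0179, 0.13]].

Step 3 — form the quadratic (x - mu)^T · Sigma^{-1} · (x - mu):
  Sigma^{-1} · (x - mu) = (-0.6233, 0.0987, 0.2152).
  (x - mu)^T · [Sigma^{-1} · (x - mu)] = (-3)·(-0.6233) + (1)·(0.0987) + (1)·(0.2152) = 2.1839.

Step 4 — take square root: d = √(2.1839) ≈ 1.4778.

d(x, mu) = √(2.1839) ≈ 1.4778


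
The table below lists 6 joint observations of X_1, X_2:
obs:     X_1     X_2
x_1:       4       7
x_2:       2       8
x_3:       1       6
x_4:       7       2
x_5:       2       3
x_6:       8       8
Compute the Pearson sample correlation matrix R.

Step 1 — column means:
  mean(X_1) = (4 + 2 + 1 + 7 + 2 + 8) / 6 = 24/6 = 4
  mean(X_2) = (7 + 8 + 6 + 2 + 3 + 8) / 6 = 34/6 = 5.6667

Step 2 — sample variances and covariances s[i,j] = (1/(n-1)) · Σ_k (x_{k,i} - mean_i) · (x_{k,j} - mean_j), with n-1 = 5:
  s[X_1,X_1] = ((0)·(0) + (-2)·(-2) + (-3)·(-3) + (3)·(3) + (-2)·(-2) + (4)·(4)) / 5 = 42/5 = 8.4
  s[X_1,X_2] = ((0)·(1.3333) + (-2)·(2.3333) + (-3)·(0.3333) + (3)·(-3.6667) + (-2)·(-2.6667) + (4)·(2.3333)) / 5 = -2/5 = -0.4
  s[X_2,X_2] = ((1.3333)·(1.3333) + (2.3333)·(2.3333) + (0.3333)·(0.3333) + (-3.6667)·(-3.6667) + (-2.6667)·(-2.6667) + (2.3333)·(2.3333)) / 5 = 33.3333/5 = 6.6667
  Sample standard deviations s_i = √(s[i,i]):
  s(X_1) = √(8.4) = 2.8983
  s(X_2) = √(6.6667) = 2.582

Step 3 — r_{ij} = s_{ij} / (s_i · s_j):
  r[X_1,X_1] = 1 (diagonal).
  r[X_1,X_2] = -0.4 / (2.8983 · 2.582) = -0.4 / 7.4833 = -0.0535
  r[X_2,X_2] = 1 (diagonal).

R is symmetric with unit diagonal. Assembling:

R = [[1, -0.0535],
 [-0.0535, 1]]


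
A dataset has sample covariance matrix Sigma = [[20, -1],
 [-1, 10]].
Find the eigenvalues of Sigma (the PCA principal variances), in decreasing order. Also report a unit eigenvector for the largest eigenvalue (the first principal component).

Step 1 — characteristic polynomial of 2×2 Sigma:
  det(Sigma - λI) = λ² - trace · λ + det = 0.
  trace = 20 + 10 = 30, det = 20·10 - (-1)² = 199.
Step 2 — discriminant:
  Δ = trace² - 4·det = 900 - 796 = 104.
Step 3 — eigenvalues:
  λ = (trace ± √Δ)/2 = (30 ± 10.198)/2,
  λ_1 = 20.099,  λ_2 = 9.901.

Step 4 — unit eigenvector for λ_1: solve (Sigma - λ_1 I)v = 0. First row:
  (20 - 20.099)·v_x + (-1)·v_y = 0, i.e. (-0.099)·v_x + (-1)·v_y = 0,
  so v ∝ (b, λ_1 - a) = (-1, 0.099); multiply by -1 so the first entry is positive: u = (1, -0.099).
  ||u|| = √((1)² + (-0.099)²) = √(1.0098) ≈ 1.0049,
  v_1 = u/||u|| ≈ (0.9951, -0.0985) (||v_1|| = 1).

λ_1 = 20.099,  λ_2 = 9.901;  v_1 ≈ (0.9951, -0.0985)


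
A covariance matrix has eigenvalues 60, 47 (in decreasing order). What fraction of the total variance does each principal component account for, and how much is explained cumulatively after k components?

Step 1 — total variance = trace(Sigma) = Σ λ_i = 60 + 47 = 107.

Step 2 — fraction explained by component i = λ_i / Σ λ:
  PC1: 60/107 = 0.5607
  PC2: 47/107 = 0.4393

Step 3 — cumulative fraction after k components = (λ_1 + ... + λ_k) / Σ λ:
  k = 1: 60/107 = 0.5607
  k = 2: (60 + 47)/107 = 107/107 = 1

Summary (fraction, with percent):

explained: PC1 0.5607 (56.07%), PC2 0.4393 (43.93%);  cumulative: 0.5607, 1


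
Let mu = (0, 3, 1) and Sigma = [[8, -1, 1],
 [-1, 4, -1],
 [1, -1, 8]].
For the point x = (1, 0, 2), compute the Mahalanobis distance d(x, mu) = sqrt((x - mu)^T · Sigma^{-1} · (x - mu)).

Step 1 — centre the observation: (x - mu) = (1, -3, 1).

Step 2 — invert Sigma (cofactor / det for 3×3, or solve directly):
  Sigma^{-1} = [[0.1303, 0.0294, -0.0126],
 [0.0294, 0.2647, 0.0294],
 [-0.0126, 0.0294, 0.1303]].

Step 3 — form the quadratic (x - mu)^T · Sigma^{-1} · (x - mu):
  Sigma^{-1} · (x - mu) = (0.0294, -0.7353, 0.0294).
  (x - mu)^T · [Sigma^{-1} · (x - mu)] = (1)·(0.0294) + (-3)·(-0.7353) + (1)·(0.0294) = 2.2647.

Step 4 — take square root: d = √(2.2647) ≈ 1.5049.

d(x, mu) = √(2.2647) ≈ 1.5049


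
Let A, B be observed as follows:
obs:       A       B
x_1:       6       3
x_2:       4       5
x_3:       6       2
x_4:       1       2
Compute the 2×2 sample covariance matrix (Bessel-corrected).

Step 1 — column means:
  mean(A) = (6 + 4 + 6 + 1) / 4 = 17/4 = 4.25
  mean(B) = (3 + 5 + 2 + 2) / 4 = 12/4 = 3

Step 2 — sample covariance S[i,j] = (1/(n-1)) · Σ_k (x_{k,i} - mean_i) · (x_{k,j} - mean_j), with n-1 = 3.
  S[A,A] = ((1.75)·(1.75) + (-0.25)·(-0.25) + (1.75)·(1.75) + (-3.25)·(-3.25)) / 3 = 16.75/3 = 5.5833
  S[A,B] = ((1.75)·(0) + (-0.25)·(2) + (1.75)·(-1) + (-3.25)·(-1)) / 3 = 1/3 = 0.3333
  S[B,B] = ((0)·(0) + (2)·(2) + (-1)·(-1) + (-1)·(-1)) / 3 = 6/3 = 2

S is symmetric (S[j,i] = S[i,j]). Assembling:

S = [[5.5833, 0.3333],
 [0.3333, 2]]


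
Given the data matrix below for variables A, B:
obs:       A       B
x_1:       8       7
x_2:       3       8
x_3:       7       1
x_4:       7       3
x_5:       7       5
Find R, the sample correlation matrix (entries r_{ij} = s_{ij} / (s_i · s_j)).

Step 1 — column means:
  mean(A) = (8 + 3 + 7 + 7 + 7) / 5 = 32/5 = 6.4
  mean(B) = (7 + 8 + 1 + 3 + 5) / 5 = 24/5 = 4.8

Step 2 — sample variances and covariances s[i,j] = (1/(n-1)) · Σ_k (x_{k,i} - mean_i) · (x_{k,j} - mean_j), with n-1 = 4:
  s[A,A] = ((1.6)·(1.6) + (-3.4)·(-3.4) + (0.6)·(0.6) + (0.6)·(0.6) + (0.6)·(0.6)) / 4 = 15.2/4 = 3.8
  s[A,B] = ((1.6)·(2.2) + (-3.4)·(3.2) + (0.6)·(-3.8) + (0.6)·(-1.8) + (0.6)·(0.2)) / 4 = -10.6/4 = -2.65
  s[B,B] = ((2.2)·(2.2) + (3.2)·(3.2) + (-3.8)·(-3.8) + (-1.8)·(-1.8) + (0.2)·(0.2)) / 4 = 32.8/4 = 8.2
  Sample standard deviations s_i = √(s[i,i]):
  s(A) = √(3.8) = 1.9494
  s(B) = √(8.2) = 2.8636

Step 3 — r_{ij} = s_{ij} / (s_i · s_j):
  r[A,A] = 1 (diagonal).
  r[A,B] = -2.65 / (1.9494 · 2.8636) = -2.65 / 5.5821 = -0.4747
  r[B,B] = 1 (diagonal).

R is symmetric with unit diagonal. Assembling:

R = [[1, -0.4747],
 [-0.4747, 1]]


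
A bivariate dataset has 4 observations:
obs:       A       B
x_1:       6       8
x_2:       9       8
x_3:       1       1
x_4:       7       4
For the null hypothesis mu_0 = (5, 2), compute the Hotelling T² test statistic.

Step 1 — sample mean vector:
  mean(A) = (6 + 9 + 1 + 7) / 4 = 23/4 = 5.75
  mean(B) = (8 + 8 + 1 + 4) / 4 = 21/4 = 5.25
  x̄ = (5.75, 5.25),  deviation x̄ - mu_0 = (5.75, 5.25) - (5, 2) = (0.75, 3.25).

Step 2 — sample covariance matrix, S[i,j] = (1/(n-1)) · Σ_k (x_{k,i} - mean_i) · (x_{k,j} - mean_j), divisor n-1 = 3:
  S[A,A] = ((0.25)·(0.25) + (3.25)·(3.25) + (-4.75)·(-4.75) + (1.25)·(1.25)) / 3 = 34.75/3 = 11.5833
  S[A,B] = ((0.25)·(2.75) + (3.25)·(2.75) + (-4.75)·(-4.25) + (1.25)·(-1.25)) / 3 = 28.25/3 = 9.4167
  S[B,B] = ((2.75)·(2.75) + (2.75)·(2.75) + (-4.25)·(-4.25) + (-1.25)·(-1.25)) / 3 = 34.75/3 = 11.5833
  S = [[11.5833, 9.4167],
 [9.4167, 11.5833]].

Step 3 — invert S. det(S) = 11.5833·11.5833 - (9.4167)² = 45.5.
  S^{-1} = (1/det) · [[d, -b], [-b, a]] = [[0.2546, -0.207],
 [-0.207, 0.2546]].

Step 4 — quadratic form (x̄ - mu_0)^T · S^{-1} · (x̄ - mu_0):
  S^{-1} · (x̄ - mu_0) = (-0.4817, 0.6722),
  (x̄ - mu_0)^T · [...] = (0.75)·(-0.4817) + (3.25)·(0.6722) = 1.8233.

Step 5 — scale by n: T² = 4 · 1.8233 = 7.293.

T² ≈ 7.293


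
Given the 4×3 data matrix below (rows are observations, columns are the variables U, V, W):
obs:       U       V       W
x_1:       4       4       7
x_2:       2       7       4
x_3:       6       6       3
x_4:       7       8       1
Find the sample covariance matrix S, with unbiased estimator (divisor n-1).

Step 1 — column means:
  mean(U) = (4 + 2 + 6 + 7) / 4 = 19/4 = 4.75
  mean(V) = (4 + 7 + 6 + 8) / 4 = 25/4 = 6.25
  mean(W) = (7 + 4 + 3 + 1) / 4 = 15/4 = 3.75

Step 2 — sample covariance S[i,j] = (1/(n-1)) · Σ_k (x_{k,i} - mean_i) · (x_{k,j} - mean_j), with n-1 = 3.
  S[U,U] = ((-0.75)·(-0.75) + (-2.75)·(-2.75) + (1.25)·(1.25) + (2.25)·(2.25)) / 3 = 14.75/3 = 4.9167
  S[U,V] = ((-0.75)·(-2.25) + (-2.75)·(0.75) + (1.25)·(-0.25) + (2.25)·(1.75)) / 3 = 3.25/3 = 1.0833
  S[U,W] = ((-0.75)·(3.25) + (-2.75)·(0.25) + (1.25)·(-0.75) + (2.25)·(-2.75)) / 3 = -10.25/3 = -3.4167
  S[V,V] = ((-2.25)·(-2.25) + (0.75)·(0.75) + (-0.25)·(-0.25) + (1.75)·(1.75)) / 3 = 8.75/3 = 2.9167
  S[V,W] = ((-2.25)·(3.25) + (0.75)·(0.25) + (-0.25)·(-0.75) + (1.75)·(-2.75)) / 3 = -11.75/3 = -3.9167
  S[W,W] = ((3.25)·(3.25) + (0.25)·(0.25) + (-0.75)·(-0.75) + (-2.75)·(-2.75)) / 3 = 18.75/3 = 6.25

S is symmetric (S[j,i] = S[i,j]). Assembling:

S = [[4.9167, 1.0833, -3.4167],
 [1.0833, 2.9167, -3.9167],
 [-3.4167, -3.9167, 6.25]]


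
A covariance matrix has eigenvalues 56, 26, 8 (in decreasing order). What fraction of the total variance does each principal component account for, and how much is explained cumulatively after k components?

Step 1 — total variance = trace(Sigma) = Σ λ_i = 56 + 26 + 8 = 90.

Step 2 — fraction explained by component i = λ_i / Σ λ:
  PC1: 56/90 = 0.6222
  PC2: 26/90 = 0.2889
  PC3: 8/90 = 0.0889

Step 3 — cumulative fraction after k components = (λ_1 + ... + λ_k) / Σ λ:
  k = 1: 56/90 = 0.6222
  k = 2: (56 + 26)/90 = 82/90 = 0.9111
  k = 3: (56 + 26 + 8)/90 = 90/90 = 1

Summary (fraction, with percent):

explained: PC1 0.6222 (62.22%), PC2 0.2889 (28.89%), PC3 0.0889 (8.89%);  cumulative: 0.6222, 0.9111, 1


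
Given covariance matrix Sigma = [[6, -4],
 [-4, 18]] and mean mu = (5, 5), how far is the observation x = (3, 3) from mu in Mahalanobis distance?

Step 1 — centre the observation: (x - mu) = (-2, -2).

Step 2 — invert Sigma. det(Sigma) = 6·18 - (-4)² = 92.
  Sigma^{-1} = (1/det) · [[d, -b], [-b, a]] = [[0.1957, 0.0435],
 [0.0435, 0.0652]].

Step 3 — form the quadratic (x - mu)^T · Sigma^{-1} · (x - mu):
  Sigma^{-1} · (x - mu) = (-0.4783, -0.2174).
  (x - mu)^T · [Sigma^{-1} · (x - mu)] = (-2)·(-0.4783) + (-2)·(-0.2174) = 1.3913.

Step 4 — take square root: d = √(1.3913) ≈ 1.1795.

d(x, mu) = √(1.3913) ≈ 1.1795


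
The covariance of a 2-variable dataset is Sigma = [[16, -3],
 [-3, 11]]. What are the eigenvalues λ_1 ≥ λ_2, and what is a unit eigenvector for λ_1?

Step 1 — characteristic polynomial of 2×2 Sigma:
  det(Sigma - λI) = λ² - trace · λ + det = 0.
  trace = 16 + 11 = 27, det = 16·11 - (-3)² = 167.
Step 2 — discriminant:
  Δ = trace² - 4·det = 729 - 668 = 61.
Step 3 — eigenvalues:
  λ = (trace ± √Δ)/2 = (27 ± 7.8102)/2,
  λ_1 = 17.4051,  λ_2 = 9.5949.

Step 4 — unit eigenvector for λ_1: solve (Sigma - λ_1 I)v = 0. First row:
  (16 - 17.4051)·v_x + (-3)·v_y = 0, i.e. (-1.4051)·v_x + (-3)·v_y = 0,
  so v ∝ (b, λ_1 - a) = (-3, 1.4051); multiply by -1 so the first entry is positive: u = (3, -1.4051).
  ||u|| = √((3)² + (-1.4051)²) = √(10.9744) ≈ 3.3128,
  v_1 = u/||u|| ≈ (0.9056, -0.4242) (||v_1|| = 1).

λ_1 = 17.4051,  λ_2 = 9.5949;  v_1 ≈ (0.9056, -0.4242)


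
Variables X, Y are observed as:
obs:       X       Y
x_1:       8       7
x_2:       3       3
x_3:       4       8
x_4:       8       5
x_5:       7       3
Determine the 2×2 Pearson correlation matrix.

Step 1 — column means:
  mean(X) = (8 + 3 + 4 + 8 + 7) / 5 = 30/5 = 6
  mean(Y) = (7 + 3 + 8 + 5 + 3) / 5 = 26/5 = 5.2

Step 2 — sample variances and covariances s[i,j] = (1/(n-1)) · Σ_k (x_{k,i} - mean_i) · (x_{k,j} - mean_j), with n-1 = 4:
  s[X,X] = ((2)·(2) + (-3)·(-3) + (-2)·(-2) + (2)·(2) + (1)·(1)) / 4 = 22/4 = 5.5
  s[X,Y] = ((2)·(1.8) + (-3)·(-2.2) + (-2)·(2.8) + (2)·(-0.2) + (1)·(-2.2)) / 4 = 2/4 = 0.5
  s[Y,Y] = ((1.8)·(1.8) + (-2.2)·(-2.2) + (2.8)·(2.8) + (-0.2)·(-0.2) + (-2.2)·(-2.2)) / 4 = 20.8/4 = 5.2
  Sample standard deviations s_i = √(s[i,i]):
  s(X) = √(5.5) = 2.3452
  s(Y) = √(5.2) = 2.2804

Step 3 — r_{ij} = s_{ij} / (s_i · s_j):
  r[X,X] = 1 (diagonal).
  r[X,Y] = 0.5 / (2.3452 · 2.2804) = 0.5 / 5.3479 = 0.0935
  r[Y,Y] = 1 (diagonal).

R is symmetric with unit diagonal. Assembling:

R = [[1, 0.0935],
 [0.0935, 1]]


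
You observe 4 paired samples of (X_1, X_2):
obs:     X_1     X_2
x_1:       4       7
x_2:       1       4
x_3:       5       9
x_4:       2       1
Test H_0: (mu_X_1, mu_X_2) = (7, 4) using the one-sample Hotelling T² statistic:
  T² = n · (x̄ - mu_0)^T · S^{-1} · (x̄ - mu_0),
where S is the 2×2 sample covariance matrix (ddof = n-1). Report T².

Step 1 — sample mean vector:
  mean(X_1) = (4 + 1 + 5 + 2) / 4 = 12/4 = 3
  mean(X_2) = (7 + 4 + 9 + 1) / 4 = 21/4 = 5.25
  x̄ = (3, 5.25),  deviation x̄ - mu_0 = (3, 5.25) - (7, 4) = (-4, 1.25).

Step 2 — sample covariance matrix, S[i,j] = (1/(n-1)) · Σ_k (x_{k,i} - mean_i) · (x_{k,j} - mean_j), divisor n-1 = 3:
  S[X_1,X_1] = ((1)·(1) + (-2)·(-2) + (2)·(2) + (-1)·(-1)) / 3 = 10/3 = 3.3333
  S[X_1,X_2] = ((1)·(1.75) + (-2)·(-1.25) + (2)·(3.75) + (-1)·(-4.25)) / 3 = 16/3 = 5.3333
  S[X_2,X_2] = ((1.75)·(1.75) + (-1.25)·(-1.25) + (3.75)·(3.75) + (-4.25)·(-4.25)) / 3 = 36.75/3 = 12.25
  S = [[3.3333, 5.3333],
 [5.3333, 12.25]].

Step 3 — invert S. det(S) = 3.3333·12.25 - (5.3333)² = 12.3889.
  S^{-1} = (1/det) · [[d, -b], [-b, a]] = [[0.9888, -0.4305],
 [-0.4305, 0.2691]].

Step 4 — quadratic form (x̄ - mu_0)^T · S^{-1} · (x̄ - mu_0):
  S^{-1} · (x̄ - mu_0) = (-4.4933, 2.0583),
  (x̄ - mu_0)^T · [...] = (-4)·(-4.4933) + (1.25)·(2.0583) = 20.546.

Step 5 — scale by n: T² = 4 · 20.546 = 82.1839.

T² ≈ 82.1839


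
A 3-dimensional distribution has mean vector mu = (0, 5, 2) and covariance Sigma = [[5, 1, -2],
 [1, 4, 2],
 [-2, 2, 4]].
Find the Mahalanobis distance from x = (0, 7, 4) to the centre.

Step 1 — centre the observation: (x - mu) = (0, 2, 2).

Step 2 — invert Sigma (cofactor / det for 3×3, or solve directly):
  Sigma^{-1} = [[0.375, -0.25, 0.3125],
 [-0.25, 0.5, -0.375],
 [0.3125, -0.375, 0.5937]].

Step 3 — form the quadratic (x - mu)^T · Sigma^{-1} · (x - mu):
  Sigma^{-1} · (x - mu) = (0.125, 0.25, 0.4375).
  (x - mu)^T · [Sigma^{-1} · (x - mu)] = (0)·(0.125) + (2)·(0.25) + (2)·(0.4375) = 1.375.

Step 4 — take square root: d = √(1.375) ≈ 1.1726.

d(x, mu) = √(1.375) ≈ 1.1726


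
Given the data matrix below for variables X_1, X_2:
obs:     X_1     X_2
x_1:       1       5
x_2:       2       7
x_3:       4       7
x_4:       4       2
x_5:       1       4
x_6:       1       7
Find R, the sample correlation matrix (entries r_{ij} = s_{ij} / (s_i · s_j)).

Step 1 — column means:
  mean(X_1) = (1 + 2 + 4 + 4 + 1 + 1) / 6 = 13/6 = 2.1667
  mean(X_2) = (5 + 7 + 7 + 2 + 4 + 7) / 6 = 32/6 = 5.3333

Step 2 — sample variances and covariances s[i,j] = (1/(n-1)) · Σ_k (x_{k,i} - mean_i) · (x_{k,j} - mean_j), with n-1 = 5:
  s[X_1,X_1] = ((-1.1667)·(-1.1667) + (-0.1667)·(-0.1667) + (1.8333)·(1.8333) + (1.8333)·(1.8333) + (-1.1667)·(-1.1667) + (-1.1667)·(-1.1667)) / 5 = 10.8333/5 = 2.1667
  s[X_1,X_2] = ((-1.1667)·(-0.3333) + (-0.1667)·(1.6667) + (1.8333)·(1.6667) + (1.8333)·(-3.3333) + (-1.1667)·(-1.3333) + (-1.1667)·(1.6667)) / 5 = -3.3333/5 = -0.6667
  s[X_2,X_2] = ((-0.3333)·(-0.3333) + (1.6667)·(1.6667) + (1.6667)·(1.6667) + (-3.3333)·(-3.3333) + (-1.3333)·(-1.3333) + (1.6667)·(1.6667)) / 5 = 21.3333/5 = 4.2667
  Sample standard deviations s_i = √(s[i,i]):
  s(X_1) = √(2.1667) = 1.472
  s(X_2) = √(4.2667) = 2.0656

Step 3 — r_{ij} = s_{ij} / (s_i · s_j):
  r[X_1,X_1] = 1 (diagonal).
  r[X_1,X_2] = -0.6667 / (1.472 · 2.0656) = -0.6667 / 3.0405 = -0.2193
  r[X_2,X_2] = 1 (diagonal).

R is symmetric with unit diagonal. Assembling:

R = [[1, -0.2193],
 [-0.2193, 1]]


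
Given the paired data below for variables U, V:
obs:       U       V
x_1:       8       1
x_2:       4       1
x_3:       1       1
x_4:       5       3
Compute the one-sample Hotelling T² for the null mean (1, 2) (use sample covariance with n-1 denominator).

Step 1 — sample mean vector:
  mean(U) = (8 + 4 + 1 + 5) / 4 = 18/4 = 4.5
  mean(V) = (1 + 1 + 1 + 3) / 4 = 6/4 = 1.5
  x̄ = (4.5, 1.5),  deviation x̄ - mu_0 = (4.5, 1.5) - (1, 2) = (3.5, -0.5).

Step 2 — sample covariance matrix, S[i,j] = (1/(n-1)) · Σ_k (x_{k,i} - mean_i) · (x_{k,j} - mean_j), divisor n-1 = 3:
  S[U,U] = ((3.5)·(3.5) + (-0.5)·(-0.5) + (-3.5)·(-3.5) + (0.5)·(0.5)) / 3 = 25/3 = 8.3333
  S[U,V] = ((3.5)·(-0.5) + (-0.5)·(-0.5) + (-3.5)·(-0.5) + (0.5)·(1.5)) / 3 = 1/3 = 0.3333
  S[V,V] = ((-0.5)·(-0.5) + (-0.5)·(-0.5) + (-0.5)·(-0.5) + (1.5)·(1.5)) / 3 = 3/3 = 1
  S = [[8.3333, 0.3333],
 [0.3333, 1]].

Step 3 — invert S. det(S) = 8.3333·1 - (0.3333)² = 8.2222.
  S^{-1} = (1/det) · [[d, -b], [-b, a]] = [[0.1216, -0.0405],
 [-0.0405, 1.0135]].

Step 4 — quadratic form (x̄ - mu_0)^T · S^{-1} · (x̄ - mu_0):
  S^{-1} · (x̄ - mu_0) = (0.4459, -0.6486),
  (x̄ - mu_0)^T · [...] = (3.5)·(0.4459) + (-0.5)·(-0.6486) = 1.8851.

Step 5 — scale by n: T² = 4 · 1.8851 = 7.5405.

T² ≈ 7.5405


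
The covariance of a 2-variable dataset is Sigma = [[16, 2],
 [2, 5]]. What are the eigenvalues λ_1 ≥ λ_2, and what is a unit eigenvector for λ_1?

Step 1 — characteristic polynomial of 2×2 Sigma:
  det(Sigma - λI) = λ² - trace · λ + det = 0.
  trace = 16 + 5 = 21, det = 16·5 - (2)² = 76.
Step 2 — discriminant:
  Δ = trace² - 4·det = 441 - 304 = 137.
Step 3 — eigenvalues:
  λ = (trace ± √Δ)/2 = (21 ± 11.7047)/2,
  λ_1 = 16.3523,  λ_2 = 4.6477.

Step 4 — unit eigenvector for λ_1: solve (Sigma - λ_1 I)v = 0. First row:
  (16 - 16.3523)·v_x + (2)·v_y = 0, i.e. (-0.3523)·v_x + (2)·v_y = 0,
  so v ∝ (b, λ_1 - a) = (2, 0.3523) = u.
  ||u|| = √((2)² + (0.3523)²) = √(4.1242) ≈ 2.0308,
  v_1 = u/||u|| ≈ (0.9848, 0.1735) (||v_1|| = 1).

λ_1 = 16.3523,  λ_2 = 4.6477;  v_1 ≈ (0.9848, 0.1735)


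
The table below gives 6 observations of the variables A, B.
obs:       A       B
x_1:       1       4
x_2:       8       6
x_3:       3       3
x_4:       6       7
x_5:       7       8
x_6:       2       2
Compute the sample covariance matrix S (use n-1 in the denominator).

Step 1 — column means:
  mean(A) = (1 + 8 + 3 + 6 + 7 + 2) / 6 = 27/6 = 4.5
  mean(B) = (4 + 6 + 3 + 7 + 8 + 2) / 6 = 30/6 = 5

Step 2 — sample covariance S[i,j] = (1/(n-1)) · Σ_k (x_{k,i} - mean_i) · (x_{k,j} - mean_j), with n-1 = 5.
  S[A,A] = ((-3.5)·(-3.5) + (3.5)·(3.5) + (-1.5)·(-1.5) + (1.5)·(1.5) + (2.5)·(2.5) + (-2.5)·(-2.5)) / 5 = 41.5/5 = 8.3
  S[A,B] = ((-3.5)·(-1) + (3.5)·(1) + (-1.5)·(-2) + (1.5)·(2) + (2.5)·(3) + (-2.5)·(-3)) / 5 = 28/5 = 5.6
  S[B,B] = ((-1)·(-1) + (1)·(1) + (-2)·(-2) + (2)·(2) + (3)·(3) + (-3)·(-3)) / 5 = 28/5 = 5.6

S is symmetric (S[j,i] = S[i,j]). Assembling:

S = [[8.3, 5.6],
 [5.6, 5.6]]


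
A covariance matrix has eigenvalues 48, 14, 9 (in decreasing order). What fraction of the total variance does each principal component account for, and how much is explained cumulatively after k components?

Step 1 — total variance = trace(Sigma) = Σ λ_i = 48 + 14 + 9 = 71.

Step 2 — fraction explained by component i = λ_i / Σ λ:
  PC1: 48/71 = 0.6761
  PC2: 14/71 = 0.1972
  PC3: 9/71 = 0.1268

Step 3 — cumulative fraction after k components = (λ_1 + ... + λ_k) / Σ λ:
  k = 1: 48/71 = 0.6761
  k = 2: (48 + 14)/71 = 62/71 = 0.8732
  k = 3: (48 + 14 + 9)/71 = 71/71 = 1

Summary (fraction, with percent):

explained: PC1 0.6761 (67.61%), PC2 0.1972 (19.72%), PC3 0.1268 (12.68%);  cumulative: 0.6761, 0.8732, 1


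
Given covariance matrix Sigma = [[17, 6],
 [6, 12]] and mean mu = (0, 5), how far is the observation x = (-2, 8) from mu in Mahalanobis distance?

Step 1 — centre the observation: (x - mu) = (-2, 3).

Step 2 — invert Sigma. det(Sigma) = 17·12 - (6)² = 168.
  Sigma^{-1} = (1/det) · [[d, -b], [-b, a]] = [[0.0714, -0.0357],
 [-0.0357, 0.1012]].

Step 3 — form the quadratic (x - mu)^T · Sigma^{-1} · (x - mu):
  Sigma^{-1} · (x - mu) = (-0.25, 0.375).
  (x - mu)^T · [Sigma^{-1} · (x - mu)] = (-2)·(-0.25) + (3)·(0.375) = 1.625.

Step 4 — take square root: d = √(1.625) ≈ 1.2748.

d(x, mu) = √(1.625) ≈ 1.2748


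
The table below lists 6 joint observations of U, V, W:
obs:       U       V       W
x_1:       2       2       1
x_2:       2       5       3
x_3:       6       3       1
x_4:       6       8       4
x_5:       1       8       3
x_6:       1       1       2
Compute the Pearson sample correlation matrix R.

Step 1 — column means:
  mean(U) = (2 + 2 + 6 + 6 + 1 + 1) / 6 = 18/6 = 3
  mean(V) = (2 + 5 + 3 + 8 + 8 + 1) / 6 = 27/6 = 4.5
  mean(W) = (1 + 3 + 1 + 4 + 3 + 2) / 6 = 14/6 = 2.3333

Step 2 — sample variances and covariances s[i,j] = (1/(n-1)) · Σ_k (x_{k,i} - mean_i) · (x_{k,j} - mean_j), with n-1 = 5:
  s[U,U] = ((-1)·(-1) + (-1)·(-1) + (3)·(3) + (3)·(3) + (-2)·(-2) + (-2)·(-2)) / 5 = 28/5 = 5.6
  s[U,V] = ((-1)·(-2.5) + (-1)·(0.5) + (3)·(-1.5) + (3)·(3.5) + (-2)·(3.5) + (-2)·(-3.5)) / 5 = 8/5 = 1.6
  s[U,W] = ((-1)·(-1.3333) + (-1)·(0.6667) + (3)·(-1.3333) + (3)·(1.6667) + (-2)·(0.6667) + (-2)·(-0.3333)) / 5 = 1/5 = 0.2
  s[V,V] = ((-2.5)·(-2.5) + (0.5)·(0.5) + (-1.5)·(-1.5) + (3.5)·(3.5) + (3.5)·(3.5) + (-3.5)·(-3.5)) / 5 = 45.5/5 = 9.1
  s[V,W] = ((-2.5)·(-1.3333) + (0.5)·(0.6667) + (-1.5)·(-1.3333) + (3.5)·(1.6667) + (3.5)·(0.6667) + (-3.5)·(-0.3333)) / 5 = 15/5 = 3
  s[W,W] = ((-1.3333)·(-1.3333) + (0.6667)·(0.6667) + (-1.3333)·(-1.3333) + (1.6667)·(1.6667) + (0.6667)·(0.6667) + (-0.3333)·(-0.3333)) / 5 = 7.3333/5 = 1.4667
  Sample standard deviations s_i = √(s[i,i]):
  s(U) = √(5.6) = 2.3664
  s(V) = √(9.1) = 3.0166
  s(W) = √(1.4667) = 1.2111

Step 3 — r_{ij} = s_{ij} / (s_i · s_j):
  r[U,U] = 1 (diagonal).
  r[U,V] = 1.6 / (2.3664 · 3.0166) = 1.6 / 7.1386 = 0.2241
  r[U,W] = 0.2 / (2.3664 · 1.2111) = 0.2 / 2.8659 = 0.0698
  r[V,V] = 1 (diagonal).
  r[V,W] = 3 / (3.0166 · 1.2111) = 3 / 3.6533 = 0.8212
  r[W,W] = 1 (diagonal).

R is symmetric with unit diagonal. Assembling:

R = [[1, 0.2241, 0.0698],
 [0.2241, 1, 0.8212],
 [0.0698, 0.8212, 1]]


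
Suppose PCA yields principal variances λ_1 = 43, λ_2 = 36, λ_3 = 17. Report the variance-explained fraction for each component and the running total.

Step 1 — total variance = trace(Sigma) = Σ λ_i = 43 + 36 + 17 = 96.

Step 2 — fraction explained by component i = λ_i / Σ λ:
  PC1: 43/96 = 0.4479
  PC2: 36/96 = 0.375
  PC3: 17/96 = 0.1771

Step 3 — cumulative fraction after k components = (λ_1 + ... + λ_k) / Σ λ:
  k = 1: 43/96 = 0.4479
  k = 2: (43 + 36)/96 = 79/96 = 0.8229
  k = 3: (43 + 36 + 17)/96 = 96/96 = 1

Summary (fraction, with percent):

explained: PC1 0.4479 (44.79%), PC2 0.375 (37.5%), PC3 0.1771 (17.71%);  cumulative: 0.4479, 0.8229, 1


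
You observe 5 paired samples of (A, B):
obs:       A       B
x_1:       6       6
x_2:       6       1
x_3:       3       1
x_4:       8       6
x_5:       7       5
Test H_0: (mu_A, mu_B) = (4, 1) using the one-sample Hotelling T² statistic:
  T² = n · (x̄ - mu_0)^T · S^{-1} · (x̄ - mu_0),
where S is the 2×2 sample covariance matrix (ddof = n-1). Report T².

Step 1 — sample mean vector:
  mean(A) = (6 + 6 + 3 + 8 + 7) / 5 = 30/5 = 6
  mean(B) = (6 + 1 + 1 + 6 + 5) / 5 = 19/5 = 3.8
  x̄ = (6, 3.8),  deviation x̄ - mu_0 = (6, 3.8) - (4, 1) = (2, 2.8).

Step 2 — sample covariance matrix, S[i,j] = (1/(n-1)) · Σ_k (x_{k,i} - mean_i) · (x_{k,j} - mean_j), divisor n-1 = 4:
  S[A,A] = ((0)·(0) + (0)·(0) + (-3)·(-3) + (2)·(2) + (1)·(1)) / 4 = 14/4 = 3.5
  S[A,B] = ((0)·(2.2) + (0)·(-2.8) + (-3)·(-2.8) + (2)·(2.2) + (1)·(1.2)) / 4 = 14/4 = 3.5
  S[B,B] = ((2.2)·(2.2) + (-2.8)·(-2.8) + (-2.8)·(-2.8) + (2.2)·(2.2) + (1.2)·(1.2)) / 4 = 26.8/4 = 6.7
  S = [[3.5, 3.5],
 [3.5, 6.7]].

Step 3 — invert S. det(S) = 3.5·6.7 - (3.5)² = 11.2.
  S^{-1} = (1/det) · [[d, -b], [-b, a]] = [[0.5982, -0.3125],
 [-0.3125, 0.3125]].

Step 4 — quadratic form (x̄ - mu_0)^T · S^{-1} · (x̄ - mu_0):
  S^{-1} · (x̄ - mu_0) = (0.3214, 0.25),
  (x̄ - mu_0)^T · [...] = (2)·(0.3214) + (2.8)·(0.25) = 1.3429.

Step 5 — scale by n: T² = 5 · 1.3429 = 6.7143.

T² ≈ 6.7143


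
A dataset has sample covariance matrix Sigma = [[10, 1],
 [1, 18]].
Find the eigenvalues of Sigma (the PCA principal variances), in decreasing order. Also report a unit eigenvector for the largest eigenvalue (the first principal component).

Step 1 — characteristic polynomial of 2×2 Sigma:
  det(Sigma - λI) = λ² - trace · λ + det = 0.
  trace = 10 + 18 = 28, det = 10·18 - (1)² = 179.
Step 2 — discriminant:
  Δ = trace² - 4·det = 784 - 716 = 68.
Step 3 — eigenvalues:
  λ = (trace ± √Δ)/2 = (28 ± 8.2462)/2,
  λ_1 = 18.1231,  λ_2 = 9.8769.

Step 4 — unit eigenvector for λ_1: solve (Sigma - λ_1 I)v = 0. First row:
  (10 - 18.1231)·v_x + (1)·v_y = 0, i.e. (-8.1231)·v_x + (1)·v_y = 0,
  so v ∝ (b, λ_1 - a) = (1, 8.1231) = u.
  ||u|| = √((1)² + (8.1231)²) = √(66.9848) ≈ 8.1844,
  v_1 = u/||u|| ≈ (0.1222, 0.9925) (||v_1|| = 1).

λ_1 = 18.1231,  λ_2 = 9.8769;  v_1 ≈ (0.1222, 0.9925)


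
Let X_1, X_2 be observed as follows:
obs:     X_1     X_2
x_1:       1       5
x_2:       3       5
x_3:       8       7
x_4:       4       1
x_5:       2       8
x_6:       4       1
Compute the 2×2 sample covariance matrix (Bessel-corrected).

Step 1 — column means:
  mean(X_1) = (1 + 3 + 8 + 4 + 2 + 4) / 6 = 22/6 = 3.6667
  mean(X_2) = (5 + 5 + 7 + 1 + 8 + 1) / 6 = 27/6 = 4.5

Step 2 — sample covariance S[i,j] = (1/(n-1)) · Σ_k (x_{k,i} - mean_i) · (x_{k,j} - mean_j), with n-1 = 5.
  S[X_1,X_1] = ((-2.6667)·(-2.6667) + (-0.6667)·(-0.6667) + (4.3333)·(4.3333) + (0.3333)·(0.3333) + (-1.6667)·(-1.6667) + (0.3333)·(0.3333)) / 5 = 29.3333/5 = 5.8667
  S[X_1,X_2] = ((-2.6667)·(0.5) + (-0.6667)·(0.5) + (4.3333)·(2.5) + (0.3333)·(-3.5) + (-1.6667)·(3.5) + (0.3333)·(-3.5)) / 5 = 1/5 = 0.2
  S[X_2,X_2] = ((0.5)·(0.5) + (0.5)·(0.5) + (2.5)·(2.5) + (-3.5)·(-3.5) + (3.5)·(3.5) + (-3.5)·(-3.5)) / 5 = 43.5/5 = 8.7

S is symmetric (S[j,i] = S[i,j]). Assembling:

S = [[5.8667, 0.2],
 [0.2, 8.7]]


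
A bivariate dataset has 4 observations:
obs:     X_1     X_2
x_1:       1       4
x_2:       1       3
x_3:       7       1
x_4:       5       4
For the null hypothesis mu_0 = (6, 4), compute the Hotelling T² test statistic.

Step 1 — sample mean vector:
  mean(X_1) = (1 + 1 + 7 + 5) / 4 = 14/4 = 3.5
  mean(X_2) = (4 + 3 + 1 + 4) / 4 = 12/4 = 3
  x̄ = (3.5, 3),  deviation x̄ - mu_0 = (3.5, 3) - (6, 4) = (-2.5, -1).

Step 2 — sample covariance matrix, S[i,j] = (1/(n-1)) · Σ_k (x_{k,i} - mean_i) · (x_{k,j} - mean_j), divisor n-1 = 3:
  S[X_1,X_1] = ((-2.5)·(-2.5) + (-2.5)·(-2.5) + (3.5)·(3.5) + (1.5)·(1.5)) / 3 = 27/3 = 9
  S[X_1,X_2] = ((-2.5)·(1) + (-2.5)·(0) + (3.5)·(-2) + (1.5)·(1)) / 3 = -8/3 = -2.6667
  S[X_2,X_2] = ((1)·(1) + (0)·(0) + (-2)·(-2) + (1)·(1)) / 3 = 6/3 = 2
  S = [[9, -2.6667],
 [-2.6667, 2]].

Step 3 — invert S. det(S) = 9·2 - (-2.6667)² = 10.8889.
  S^{-1} = (1/det) · [[d, -b], [-b, a]] = [[0.1837, 0.2449],
 [0.2449, 0.8265]].

Step 4 — quadratic form (x̄ - mu_0)^T · S^{-1} · (x̄ - mu_0):
  S^{-1} · (x̄ - mu_0) = (-0.7041, -1.4388),
  (x̄ - mu_0)^T · [...] = (-2.5)·(-0.7041) + (-1)·(-1.4388) = 3.199.

Step 5 — scale by n: T² = 4 · 3.199 = 12.7959.

T² ≈ 12.7959


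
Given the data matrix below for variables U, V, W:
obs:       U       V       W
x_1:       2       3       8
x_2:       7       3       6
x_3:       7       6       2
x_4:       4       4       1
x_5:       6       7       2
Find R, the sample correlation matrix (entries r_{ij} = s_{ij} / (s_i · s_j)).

Step 1 — column means:
  mean(U) = (2 + 7 + 7 + 4 + 6) / 5 = 26/5 = 5.2
  mean(V) = (3 + 3 + 6 + 4 + 7) / 5 = 23/5 = 4.6
  mean(W) = (8 + 6 + 2 + 1 + 2) / 5 = 19/5 = 3.8

Step 2 — sample variances and covariances s[i,j] = (1/(n-1)) · Σ_k (x_{k,i} - mean_i) · (x_{k,j} - mean_j), with n-1 = 4:
  s[U,U] = ((-3.2)·(-3.2) + (1.8)·(1.8) + (1.8)·(1.8) + (-1.2)·(-1.2) + (0.8)·(0.8)) / 4 = 18.8/4 = 4.7
  s[U,V] = ((-3.2)·(-1.6) + (1.8)·(-1.6) + (1.8)·(1.4) + (-1.2)·(-0.6) + (0.8)·(2.4)) / 4 = 7.4/4 = 1.85
  s[U,W] = ((-3.2)·(4.2) + (1.8)·(2.2) + (1.8)·(-1.8) + (-1.2)·(-2.8) + (0.8)·(-1.8)) / 4 = -10.8/4 = -2.7
  s[V,V] = ((-1.6)·(-1.6) + (-1.6)·(-1.6) + (1.4)·(1.4) + (-0.6)·(-0.6) + (2.4)·(2.4)) / 4 = 13.2/4 = 3.3
  s[V,W] = ((-1.6)·(4.2) + (-1.6)·(2.2) + (1.4)·(-1.8) + (-0.6)·(-2.8) + (2.4)·(-1.8)) / 4 = -15.4/4 = -3.85
  s[W,W] = ((4.2)·(4.2) + (2.2)·(2.2) + (-1.8)·(-1.8) + (-2.8)·(-2.8) + (-1.8)·(-1.8)) / 4 = 36.8/4 = 9.2
  Sample standard deviations s_i = √(s[i,i]):
  s(U) = √(4.7) = 2.1679
  s(V) = √(3.3) = 1.8166
  s(W) = √(9.2) = 3.0332

Step 3 — r_{ij} = s_{ij} / (s_i · s_j):
  r[U,U] = 1 (diagonal).
  r[U,V] = 1.85 / (2.1679 · 1.8166) = 1.85 / 3.9383 = 0.4697
  r[U,W] = -2.7 / (2.1679 · 3.0332) = -2.7 / 6.5757 = -0.4106
  r[V,V] = 1 (diagonal).
  r[V,W] = -3.85 / (1.8166 · 3.0332) = -3.85 / 5.51 = -0.6987
  r[W,W] = 1 (diagonal).

R is symmetric with unit diagonal. Assembling:

R = [[1, 0.4697, -0.4106],
 [0.4697, 1, -0.6987],
 [-0.4106, -0.6987, 1]]


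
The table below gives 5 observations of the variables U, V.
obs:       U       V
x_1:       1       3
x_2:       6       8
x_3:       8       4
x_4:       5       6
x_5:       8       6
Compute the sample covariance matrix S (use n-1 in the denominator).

Step 1 — column means:
  mean(U) = (1 + 6 + 8 + 5 + 8) / 5 = 28/5 = 5.6
  mean(V) = (3 + 8 + 4 + 6 + 6) / 5 = 27/5 = 5.4

Step 2 — sample covariance S[i,j] = (1/(n-1)) · Σ_k (x_{k,i} - mean_i) · (x_{k,j} - mean_j), with n-1 = 4.
  S[U,U] = ((-4.6)·(-4.6) + (0.4)·(0.4) + (2.4)·(2.4) + (-0.6)·(-0.6) + (2.4)·(2.4)) / 4 = 33.2/4 = 8.3
  S[U,V] = ((-4.6)·(-2.4) + (0.4)·(2.6) + (2.4)·(-1.4) + (-0.6)·(0.6) + (2.4)·(0.6)) / 4 = 9.8/4 = 2.45
  S[V,V] = ((-2.4)·(-2.4) + (2.6)·(2.6) + (-1.4)·(-1.4) + (0.6)·(0.6) + (0.6)·(0.6)) / 4 = 15.2/4 = 3.8

S is symmetric (S[j,i] = S[i,j]). Assembling:

S = [[8.3, 2.45],
 [2.45, 3.8]]


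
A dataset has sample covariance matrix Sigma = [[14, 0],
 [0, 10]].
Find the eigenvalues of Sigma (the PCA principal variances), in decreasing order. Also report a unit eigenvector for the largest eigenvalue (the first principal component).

Step 1 — characteristic polynomial of 2×2 Sigma:
  det(Sigma - λI) = λ² - trace · λ + det = 0.
  trace = 14 + 10 = 24, det = 14·10 - (0)² = 140.
Step 2 — discriminant:
  Δ = trace² - 4·det = 576 - 560 = 16.
Step 3 — eigenvalues:
  λ = (trace ± √Δ)/2 = (24 ± 4)/2,
  λ_1 = 14,  λ_2 = 10.

Step 4 — unit eigenvector for λ_1: Sigma is diagonal, so its eigenvectors are the coordinate axes. λ_1 = 14 is the diagonal entry on the first coordinate axis, hence
  v_1 = (1, 0) (||v_1|| = 1).

λ_1 = 14,  λ_2 = 10;  v_1 ≈ (1, 0)


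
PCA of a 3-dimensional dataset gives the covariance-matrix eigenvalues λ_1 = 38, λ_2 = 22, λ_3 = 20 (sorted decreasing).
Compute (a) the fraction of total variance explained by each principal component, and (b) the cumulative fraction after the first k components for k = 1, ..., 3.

Step 1 — total variance = trace(Sigma) = Σ λ_i = 38 + 22 + 20 = 80.

Step 2 — fraction explained by component i = λ_i / Σ λ:
  PC1: 38/80 = 0.475
  PC2: 22/80 = 0.275
  PC3: 20/80 = 0.25

Step 3 — cumulative fraction after k components = (λ_1 + ... + λ_k) / Σ λ:
  k = 1: 38/80 = 0.475
  k = 2: (38 + 22)/80 = 60/80 = 0.75
  k = 3: (38 + 22 + 20)/80 = 80/80 = 1

Summary (fraction, with percent):

explained: PC1 0.475 (47.5%), PC2 0.275 (27.5%), PC3 0.25 (25%);  cumulative: 0.475, 0.75, 1


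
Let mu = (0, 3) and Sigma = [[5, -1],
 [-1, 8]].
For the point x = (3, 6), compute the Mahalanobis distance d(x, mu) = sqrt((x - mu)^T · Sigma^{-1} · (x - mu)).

Step 1 — centre the observation: (x - mu) = (3, 3).

Step 2 — invert Sigma. det(Sigma) = 5·8 - (-1)² = 39.
  Sigma^{-1} = (1/det) · [[d, -b], [-b, a]] = [[0.2051, 0.0256],
 [0.0256, 0.1282]].

Step 3 — form the quadratic (x - mu)^T · Sigma^{-1} · (x - mu):
  Sigma^{-1} · (x - mu) = (0.6923, 0.4615).
  (x - mu)^T · [Sigma^{-1} · (x - mu)] = (3)·(0.6923) + (3)·(0.4615) = 3.4615.

Step 4 — take square root: d = √(3.4615) ≈ 1.8605.

d(x, mu) = √(3.4615) ≈ 1.8605


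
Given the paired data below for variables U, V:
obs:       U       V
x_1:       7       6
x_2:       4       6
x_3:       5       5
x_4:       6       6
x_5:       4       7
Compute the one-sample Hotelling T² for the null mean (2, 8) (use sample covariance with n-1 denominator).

Step 1 — sample mean vector:
  mean(U) = (7 + 4 + 5 + 6 + 4) / 5 = 26/5 = 5.2
  mean(V) = (6 + 6 + 5 + 6 + 7) / 5 = 30/5 = 6
  x̄ = (5.2, 6),  deviation x̄ - mu_0 = (5.2, 6) - (2, 8) = (3.2, -2).

Step 2 — sample covariance matrix, S[i,j] = (1/(n-1)) · Σ_k (x_{k,i} - mean_i) · (x_{k,j} - mean_j), divisor n-1 = 4:
  S[U,U] = ((1.8)·(1.8) + (-1.2)·(-1.2) + (-0.2)·(-0.2) + (0.8)·(0.8) + (-1.2)·(-1.2)) / 4 = 6.8/4 = 1.7
  S[U,V] = ((1.8)·(0) + (-1.2)·(0) + (-0.2)·(-1) + (0.8)·(0) + (-1.2)·(1)) / 4 = -1/4 = -0.25
  S[V,V] = ((0)·(0) + (0)·(0) + (-1)·(-1) + (0)·(0) + (1)·(1)) / 4 = 2/4 = 0.5
  S = [[1.7, -0.25],
 [-0.25, 0.5]].

Step 3 — invert S. det(S) = 1.7·0.5 - (-0.25)² = 0.7875.
  S^{-1} = (1/det) · [[d, -b], [-b, a]] = [[0.6349, 0.3175],
 [0.3175, 2.1587]].

Step 4 — quadratic form (x̄ - mu_0)^T · S^{-1} · (x̄ - mu_0):
  S^{-1} · (x̄ - mu_0) = (1.3968, -3.3016),
  (x̄ - mu_0)^T · [...] = (3.2)·(1.3968) + (-2)·(-3.3016) = 11.073.

Step 5 — scale by n: T² = 5 · 11.073 = 55.3651.

T² ≈ 55.3651


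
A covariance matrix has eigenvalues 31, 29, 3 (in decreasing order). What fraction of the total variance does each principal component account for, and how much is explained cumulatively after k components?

Step 1 — total variance = trace(Sigma) = Σ λ_i = 31 + 29 + 3 = 63.

Step 2 — fraction explained by component i = λ_i / Σ λ:
  PC1: 31/63 = 0.4921
  PC2: 29/63 = 0.4603
  PC3: 3/63 = 0.0476

Step 3 — cumulative fraction after k components = (λ_1 + ... + λ_k) / Σ λ:
  k = 1: 31/63 = 0.4921
  k = 2: (31 + 29)/63 = 60/63 = 0.9524
  k = 3: (31 + 29 + 3)/63 = 63/63 = 1

Summary (fraction, with percent):

explained: PC1 0.4921 (49.21%), PC2 0.4603 (46.03%), PC3 0.0476 (4.76%);  cumulative: 0.4921, 0.9524, 1


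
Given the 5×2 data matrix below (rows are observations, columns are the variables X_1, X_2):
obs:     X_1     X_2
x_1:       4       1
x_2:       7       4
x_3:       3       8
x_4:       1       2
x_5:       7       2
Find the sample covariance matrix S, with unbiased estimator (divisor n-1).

Step 1 — column means:
  mean(X_1) = (4 + 7 + 3 + 1 + 7) / 5 = 22/5 = 4.4
  mean(X_2) = (1 + 4 + 8 + 2 + 2) / 5 = 17/5 = 3.4

Step 2 — sample covariance S[i,j] = (1/(n-1)) · Σ_k (x_{k,i} - mean_i) · (x_{k,j} - mean_j), with n-1 = 4.
  S[X_1,X_1] = ((-0.4)·(-0.4) + (2.6)·(2.6) + (-1.4)·(-1.4) + (-3.4)·(-3.4) + (2.6)·(2.6)) / 4 = 27.2/4 = 6.8
  S[X_1,X_2] = ((-0.4)·(-2.4) + (2.6)·(0.6) + (-1.4)·(4.6) + (-3.4)·(-1.4) + (2.6)·(-1.4)) / 4 = -2.8/4 = -0.7
  S[X_2,X_2] = ((-2.4)·(-2.4) + (0.6)·(0.6) + (4.6)·(4.6) + (-1.4)·(-1.4) + (-1.4)·(-1.4)) / 4 = 31.2/4 = 7.8

S is symmetric (S[j,i] = S[i,j]). Assembling:

S = [[6.8, -0.7],
 [-0.7, 7.8]]


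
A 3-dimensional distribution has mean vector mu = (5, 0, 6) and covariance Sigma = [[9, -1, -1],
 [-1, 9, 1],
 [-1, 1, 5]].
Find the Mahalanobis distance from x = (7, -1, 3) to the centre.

Step 1 — centre the observation: (x - mu) = (2, -1, -3).

Step 2 — invert Sigma (cofactor / det for 3×3, or solve directly):
  Sigma^{-1} = [[0.1146, 0.0104, 0.0208],
 [0.0104, 0.1146, -0.0208],
 [0.0208, -0.0208, 0.2083]].

Step 3 — form the quadratic (x - mu)^T · Sigma^{-1} · (x - mu):
  Sigma^{-1} · (x - mu) = (0.1562, -0.0313, -0.5625).
  (x - mu)^T · [Sigma^{-1} · (x - mu)] = (2)·(0.1562) + (-1)·(-0.0313) + (-3)·(-0.5625) = 2.0312.

Step 4 — take square root: d = √(2.0312) ≈ 1.4252.

d(x, mu) = √(2.0312) ≈ 1.4252


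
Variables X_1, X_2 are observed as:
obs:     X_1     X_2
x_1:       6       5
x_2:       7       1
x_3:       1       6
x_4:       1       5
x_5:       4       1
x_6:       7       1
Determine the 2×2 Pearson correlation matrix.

Step 1 — column means:
  mean(X_1) = (6 + 7 + 1 + 1 + 4 + 7) / 6 = 26/6 = 4.3333
  mean(X_2) = (5 + 1 + 6 + 5 + 1 + 1) / 6 = 19/6 = 3.1667

Step 2 — sample variances and covariances s[i,j] = (1/(n-1)) · Σ_k (x_{k,i} - mean_i) · (x_{k,j} - mean_j), with n-1 = 5:
  s[X_1,X_1] = ((1.6667)·(1.6667) + (2.6667)·(2.6667) + (-3.3333)·(-3.3333) + (-3.3333)·(-3.3333) + (-0.3333)·(-0.3333) + (2.6667)·(2.6667)) / 5 = 39.3333/5 = 7.8667
  s[X_1,X_2] = ((1.6667)·(1.8333) + (2.6667)·(-2.1667) + (-3.3333)·(2.8333) + (-3.3333)·(1.8333) + (-0.3333)·(-2.1667) + (2.6667)·(-2.1667)) / 5 = -23.3333/5 = -4.6667
  s[X_2,X_2] = ((1.8333)·(1.8333) + (-2.1667)·(-2.1667) + (2.8333)·(2.8333) + (1.8333)·(1.8333) + (-2.1667)·(-2.1667) + (-2.1667)·(-2.1667)) / 5 = 28.8333/5 = 5.7667
  Sample standard deviations s_i = √(s[i,i]):
  s(X_1) = √(7.8667) = 2.8048
  s(X_2) = √(5.7667) = 2.4014

Step 3 — r_{ij} = s_{ij} / (s_i · s_j):
  r[X_1,X_1] = 1 (diagonal).
  r[X_1,X_2] = -4.6667 / (2.8048 · 2.4014) = -4.6667 / 6.7353 = -0.6929
  r[X_2,X_2] = 1 (diagonal).

R is symmetric with unit diagonal. Assembling:

R = [[1, -0.6929],
 [-0.6929, 1]]


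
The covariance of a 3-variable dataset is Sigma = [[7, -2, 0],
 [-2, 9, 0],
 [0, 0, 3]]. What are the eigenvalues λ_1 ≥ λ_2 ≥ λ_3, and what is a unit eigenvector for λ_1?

Step 1 — characteristic polynomial p(λ) = det(λI - Sigma) = λ³ - tr·λ² + c_1·λ - det, where tr = trace, c_1 = sum of the principal 2×2 minors, det = det(Sigma):
  tr = 7 + 9 + 3 = 19,
  c_1 = (7·9 - (-2)²) + (7·3 - (0)²) + (9·3 - (0)²) = 59 + 21 + 27 = 107,
  det = 7·(9·3 - (0)²) - (-2)·((-2)·3 - (0)·(0)) + (0)·((-2)·(0) - 9·(0)) = 7·(27) - (-2)·(-6) + (0)·(0) = 177.
  So p(λ) = λ³ - 19λ² + 107λ - 177.
Step 2 — look for an integer root (rational root theorem: any rational root is an integer divisor of 177). Testing λ = 3:
  p(3) = 27 - 171 + 321 - 177 = 0  ✓
  Dividing out (λ - 3): p(λ) = (λ - 3)(λ² - 16λ + 59).
Step 3 — remaining eigenvalues from the quadratic λ² - 16λ + 59 = 0:
  Δ = 16² - 4·59 = 256 - 236 = 20,  λ = (16 ± √20)/2 = (16 ± 4.4721)/2 ≈ 10.2361 or 5.7639.
  Sorted: λ_1 = 10.2361,  λ_2 = 5.7639,  λ_3 = 3  (check: sum = 19 = tr ✓).

Step 4 — unit eigenvector for λ_1 ≈ 10.2361: v spans the null space of (Sigma - λ_1 I), whose rows are
  r_1 = (-3.2361, -2, 0),  r_2 = (-2, -1.2361, 0),  r_3 = (0, 0, -7.2361).
  v is orthogonal to every row, so take v ∝ r_1 × r_3 = ((-2)·(-7.2361) - (0)·(0), (0)·(0) - (-3.2361)·(-7.2361), (-3.2361)·(0) - (-2)·(0)) ≈ (14.4721, -23.4164, 0).
  Let u = (14.4721, -23.4164, 0).
  ||u|| = √((14.4721)² + (-23.4164)² + (0)²) = √(757.7709) ≈ 27.5276,  v_1 = u/||u|| ≈ (0.5257, -0.8507, 0) (||v_1|| = 1).

λ_1 = 10.2361,  λ_2 = 5.7639,  λ_3 = 3;  v_1 ≈ (0.5257, -0.8507, 0)


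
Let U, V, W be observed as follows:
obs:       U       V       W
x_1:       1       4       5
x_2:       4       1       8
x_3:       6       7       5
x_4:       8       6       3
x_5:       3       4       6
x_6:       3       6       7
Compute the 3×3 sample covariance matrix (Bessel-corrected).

Step 1 — column means:
  mean(U) = (1 + 4 + 6 + 8 + 3 + 3) / 6 = 25/6 = 4.1667
  mean(V) = (4 + 1 + 7 + 6 + 4 + 6) / 6 = 28/6 = 4.6667
  mean(W) = (5 + 8 + 5 + 3 + 6 + 7) / 6 = 34/6 = 5.6667

Step 2 — sample covariance S[i,j] = (1/(n-1)) · Σ_k (x_{k,i} - mean_i) · (x_{k,j} - mean_j), with n-1 = 5.
  S[U,U] = ((-3.1667)·(-3.1667) + (-0.1667)·(-0.1667) + (1.8333)·(1.8333) + (3.8333)·(3.8333) + (-1.1667)·(-1.1667) + (-1.1667)·(-1.1667)) / 5 = 30.8333/5 = 6.1667
  S[U,V] = ((-3.1667)·(-0.6667) + (-0.1667)·(-3.6667) + (1.8333)·(2.3333) + (3.8333)·(1.3333) + (-1.1667)·(-0.6667) + (-1.1667)·(1.3333)) / 5 = 11.3333/5 = 2.2667
  S[U,W] = ((-3.1667)·(-0.6667) + (-0.1667)·(2.3333) + (1.8333)·(-0.6667) + (3.8333)·(-2.6667) + (-1.1667)·(0.3333) + (-1.1667)·(1.3333)) / 5 = -11.6667/5 = -2.3333
  S[V,V] = ((-0.6667)·(-0.6667) + (-3.6667)·(-3.6667) + (2.3333)·(2.3333) + (1.3333)·(1.3333) + (-0.6667)·(-0.6667) + (1.3333)·(1.3333)) / 5 = 23.3333/5 = 4.6667
  S[V,W] = ((-0.6667)·(-0.6667) + (-3.6667)·(2.3333) + (2.3333)·(-0.6667) + (1.3333)·(-2.6667) + (-0.6667)·(0.3333) + (1.3333)·(1.3333)) / 5 = -11.6667/5 = -2.3333
  S[W,W] = ((-0.6667)·(-0.6667) + (2.3333)·(2.3333) + (-0.6667)·(-0.6667) + (-2.6667)·(-2.6667) + (0.3333)·(0.3333) + (1.3333)·(1.3333)) / 5 = 15.3333/5 = 3.0667

S is symmetric (S[j,i] = S[i,j]). Assembling:

S = [[6.1667, 2.2667, -2.3333],
 [2.2667, 4.6667, -2.3333],
 [-2.3333, -2.3333, 3.0667]]
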